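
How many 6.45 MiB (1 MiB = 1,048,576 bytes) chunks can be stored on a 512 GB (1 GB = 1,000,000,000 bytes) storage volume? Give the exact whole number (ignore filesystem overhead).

75,702

Capacity: 512 GB = 512,000,000,000 bytes
Per item: 6.45 MiB = 6,763,315.2 bytes
⌊512,000,000,000 / 6,763,315.2⌋ = 75,702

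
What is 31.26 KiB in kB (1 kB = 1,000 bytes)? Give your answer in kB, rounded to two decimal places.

31.26 KiB × 1,024 bytes/KiB = 32,010.24 bytes
1 kB = 1,000 bytes
32,010.24 / 1,000 = 32.01 kB

32.01 kB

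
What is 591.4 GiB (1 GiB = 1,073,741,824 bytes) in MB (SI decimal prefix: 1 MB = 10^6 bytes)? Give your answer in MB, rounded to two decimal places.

591.4 GiB = 591.4 × 2^30 bytes = 635,010,914,713.6 bytes
1 MB = 10^6 bytes = 1,000,000 bytes
635,010,914,713.6 / 1,000,000 = 635,010.91 MB

635,010.91 MB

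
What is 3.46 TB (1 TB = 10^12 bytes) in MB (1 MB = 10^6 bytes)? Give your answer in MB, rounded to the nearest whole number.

3.46 TB × 1,000,000,000,000 bytes/TB = 3,460,000,000,000 bytes
1 MB = 1,000,000 bytes
3,460,000,000,000 / 1,000,000 = 3,460,000 MB

3,460,000 MB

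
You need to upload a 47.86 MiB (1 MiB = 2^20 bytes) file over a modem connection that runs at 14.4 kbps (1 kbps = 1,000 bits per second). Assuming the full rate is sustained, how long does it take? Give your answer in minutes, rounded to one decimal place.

464.7 minutes

47.86 MiB = 50,184,847.36 bytes = 401,478,778.88 bits
14.4 kbps = 14,400 bits/s
time = 401,478,778.88 / 14,400 = 27,880.47 s
27,880.47 s / 60 = 464.7 minutes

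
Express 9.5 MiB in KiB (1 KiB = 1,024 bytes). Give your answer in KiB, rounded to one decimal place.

9,728.0 KiB

9.5 MiB = 9.5 × 2^20 bytes = 9,961,472 bytes
1 KiB = 2^10 bytes = 1,024 bytes
9,961,472 / 1,024 = 9,728.0 KiB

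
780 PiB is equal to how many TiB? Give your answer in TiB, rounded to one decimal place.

780 PiB = 780 × 2^50 bytes = 878,201,927,337,246,720 bytes
1 TiB = 2^40 bytes = 1,099,511,627,776 bytes
878,201,927,337,246,720 / 1,099,511,627,776 = 798,720.0 TiB

798,720.0 TiB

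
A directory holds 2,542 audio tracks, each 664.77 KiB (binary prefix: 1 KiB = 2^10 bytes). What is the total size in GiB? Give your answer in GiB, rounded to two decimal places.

Total = 2,542 × 664.77 KiB = 1689845.34 KiB
= 1689845.34 × 1,024 bytes = 1,730,401,628.16 bytes
1 GiB = 1,073,741,824 bytes
1,730,401,628.16 / 1,073,741,824 = 1.61 GiB

1.61 GiB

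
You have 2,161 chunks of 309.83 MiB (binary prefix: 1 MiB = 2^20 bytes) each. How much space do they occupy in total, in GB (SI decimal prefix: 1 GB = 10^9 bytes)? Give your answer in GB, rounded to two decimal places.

Total = 2,161 × 309.83 MiB = 669542.63 MiB
= 669542.63 × 1,048,576 bytes = 702,066,332,794.88 bytes
1 GB = 1,000,000,000 bytes
702,066,332,794.88 / 1,000,000,000 = 702.07 GB

702.07 GB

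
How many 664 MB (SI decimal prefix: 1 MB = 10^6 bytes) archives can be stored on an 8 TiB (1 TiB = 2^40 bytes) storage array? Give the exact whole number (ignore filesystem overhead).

13,247

Capacity: 8 TiB = 8,796,093,022,208 bytes
Per item: 664 MB = 664,000,000 bytes
⌊8,796,093,022,208 / 664,000,000⌋ = 13,247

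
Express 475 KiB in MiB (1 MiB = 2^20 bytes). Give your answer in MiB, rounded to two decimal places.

475 KiB × 1,024 bytes/KiB = 486,400 bytes
1 MiB = 2^20 bytes = 1,048,576 bytes
486,400 / 1,048,576 = 0.46 MiB

0.46 MiB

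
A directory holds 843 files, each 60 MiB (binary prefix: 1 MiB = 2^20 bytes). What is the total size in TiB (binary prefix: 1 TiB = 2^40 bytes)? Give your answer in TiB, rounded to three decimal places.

0.048 TiB

Total = 843 × 60 MiB = 50,580 MiB
= 50,580 × 1,048,576 bytes = 53,036,974,080 bytes
1 TiB = 1,099,511,627,776 bytes
53,036,974,080 / 1,099,511,627,776 = 0.048 TiB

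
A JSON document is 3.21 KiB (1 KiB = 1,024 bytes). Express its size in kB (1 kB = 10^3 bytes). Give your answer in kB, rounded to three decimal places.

3.287 kB

3.21 KiB = 3.21 × 2^10 bytes = 3,287.04 bytes
1 kB = 10^3 bytes = 1,000 bytes
3,287.04 / 1,000 = 3.287 kB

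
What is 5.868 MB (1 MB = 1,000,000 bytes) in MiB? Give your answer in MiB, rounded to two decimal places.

5.60 MiB

5.868 MB = 5.868 × 10^6 bytes = 5,868,000 bytes
1 MiB = 2^20 bytes = 1,048,576 bytes
5,868,000 / 1,048,576 = 5.60 MiB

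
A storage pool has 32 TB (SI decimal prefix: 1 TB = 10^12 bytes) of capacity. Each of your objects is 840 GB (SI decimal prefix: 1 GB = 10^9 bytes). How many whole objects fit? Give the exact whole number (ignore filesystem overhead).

Capacity: 32 TB = 32,000,000,000,000 bytes
Per item: 840 GB = 840,000,000,000 bytes
⌊32,000,000,000,000 / 840,000,000,000⌋ = 38

38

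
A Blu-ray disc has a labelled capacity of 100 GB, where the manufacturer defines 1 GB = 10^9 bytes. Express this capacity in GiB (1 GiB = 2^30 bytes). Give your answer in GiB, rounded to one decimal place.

93.1 GiB

100 GB = 100 × 10^9 bytes = 100,000,000,000 bytes
1 GiB = 2^30 bytes = 1,073,741,824 bytes
100,000,000,000 / 1,073,741,824 = 93.1 GiB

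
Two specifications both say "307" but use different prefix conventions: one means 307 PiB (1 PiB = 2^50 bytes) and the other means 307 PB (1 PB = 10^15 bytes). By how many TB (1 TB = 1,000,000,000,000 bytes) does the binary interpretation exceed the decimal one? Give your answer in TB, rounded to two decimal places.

38,651.27 TB

307 PiB = 307 × 1,125,899,906,842,624 = 345,651,271,400,685,568 bytes
307 PB = 307 × 1,000,000,000,000,000 = 307,000,000,000,000,000 bytes
difference = 38,651,271,400,685,568 bytes
38,651,271,400,685,568 / 1,000,000,000,000 = 38,651.27 TB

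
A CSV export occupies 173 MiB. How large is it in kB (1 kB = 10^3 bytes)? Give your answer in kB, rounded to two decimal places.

173 MiB × 1,048,576 bytes/MiB = 181,403,648 bytes
1 kB = 1,000 bytes
181,403,648 / 1,000 = 181,403.65 kB

181,403.65 kB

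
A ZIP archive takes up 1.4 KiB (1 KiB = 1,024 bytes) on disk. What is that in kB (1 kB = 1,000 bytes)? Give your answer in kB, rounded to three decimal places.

1.434 kB

1.4 KiB = 1.4 × 2^10 bytes = 1,433.6 bytes
1 kB = 10^3 bytes = 1,000 bytes
1,433.6 / 1,000 = 1.434 kB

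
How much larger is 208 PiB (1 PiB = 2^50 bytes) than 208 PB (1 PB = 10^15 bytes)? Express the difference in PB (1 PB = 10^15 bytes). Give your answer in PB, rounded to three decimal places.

26.187 PB

208 PiB = 208 × 1,125,899,906,842,624 = 234,187,180,623,265,792 bytes
208 PB = 208 × 1,000,000,000,000,000 = 208,000,000,000,000,000 bytes
difference = 26,187,180,623,265,792 bytes
26,187,180,623,265,792 / 1,000,000,000,000,000 = 26.187 PB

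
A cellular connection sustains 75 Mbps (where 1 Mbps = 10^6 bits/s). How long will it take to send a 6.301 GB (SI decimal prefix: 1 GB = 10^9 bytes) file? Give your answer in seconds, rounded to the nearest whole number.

672 seconds

6.301 GB = 6,301,000,000 bytes = 50,408,000,000 bits
75 Mbps = 75,000,000 bits/s
time = 50,408,000,000 / 75,000,000 = 672 s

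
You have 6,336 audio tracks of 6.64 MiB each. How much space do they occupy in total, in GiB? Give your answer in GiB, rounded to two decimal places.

Total = 6,336 × 6.64 MiB = 42071.04 MiB
= 42071.04 × 1,048,576 bytes = 44,114,682,839.04 bytes
1 GiB = 1,073,741,824 bytes
44,114,682,839.04 / 1,073,741,824 = 41.09 GiB

41.09 GiB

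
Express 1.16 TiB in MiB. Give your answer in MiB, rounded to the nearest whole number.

1.16 TiB × 1,099,511,627,776 bytes/TiB = 1,275,433,488,220.16 bytes
1 MiB = 1,048,576 bytes
1,275,433,488,220.16 / 1,048,576 = 1,216,348 MiB

1,216,348 MiB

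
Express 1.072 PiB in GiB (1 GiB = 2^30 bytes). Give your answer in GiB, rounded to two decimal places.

1.072 PiB = 1.072 × 2^50 bytes = 1,206,964,700,135,292.928 bytes
1 GiB = 1,073,741,824 bytes
1,206,964,700,135,292.928 / 1,073,741,824 = 1,124,073.47 GiB

1,124,073.47 GiB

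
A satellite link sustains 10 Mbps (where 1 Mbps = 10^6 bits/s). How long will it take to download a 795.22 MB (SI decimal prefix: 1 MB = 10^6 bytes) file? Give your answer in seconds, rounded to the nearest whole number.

636 seconds

795.22 MB = 795,220,000 bytes = 6,361,760,000 bits
10 Mbps = 10,000,000 bits/s
time = 6,361,760,000 / 10,000,000 = 636 s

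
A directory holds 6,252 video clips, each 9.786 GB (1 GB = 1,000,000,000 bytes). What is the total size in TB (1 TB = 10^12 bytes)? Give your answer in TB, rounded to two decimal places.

61.18 TB

Total = 6,252 × 9.786 GB = 61182.072 GB
= 61182.072 × 1,000,000,000 bytes = 61,182,072,000,000 bytes
1 TB = 1,000,000,000,000 bytes
61,182,072,000,000 / 1,000,000,000,000 = 61.18 TB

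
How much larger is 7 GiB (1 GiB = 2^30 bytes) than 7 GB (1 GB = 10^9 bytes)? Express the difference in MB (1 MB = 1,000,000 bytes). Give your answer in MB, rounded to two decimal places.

7 GiB = 7 × 1,073,741,824 = 7,516,192,768 bytes
7 GB = 7 × 1,000,000,000 = 7,000,000,000 bytes
difference = 516,192,768 bytes
516,192,768 / 1,000,000 = 516.19 MB

516.19 MB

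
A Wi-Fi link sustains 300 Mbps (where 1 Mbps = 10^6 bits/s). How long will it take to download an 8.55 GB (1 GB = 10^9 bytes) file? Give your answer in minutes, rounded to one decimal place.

3.8 minutes

8.55 GB = 8,550,000,000 bytes = 68,400,000,000 bits
300 Mbps = 300,000,000 bits/s
time = 68,400,000,000 / 300,000,000 = 228.00 s
228.00 s / 60 = 3.8 minutes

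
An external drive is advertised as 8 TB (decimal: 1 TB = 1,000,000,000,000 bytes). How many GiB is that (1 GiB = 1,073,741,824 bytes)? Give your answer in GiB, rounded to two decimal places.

8 TB × 1,000,000,000,000 bytes/TB = 8,000,000,000,000 bytes
1 GiB = 1,073,741,824 bytes
8,000,000,000,000 / 1,073,741,824 = 7,450.58 GiB

7,450.58 GiB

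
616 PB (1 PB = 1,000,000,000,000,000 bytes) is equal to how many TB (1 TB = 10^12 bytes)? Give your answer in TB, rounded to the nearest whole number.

616 PB × 1,000,000,000,000,000 bytes/PB = 616,000,000,000,000,000 bytes
1 TB = 10^12 bytes = 1,000,000,000,000 bytes
616,000,000,000,000,000 / 1,000,000,000,000 = 616,000 TB

616,000 TB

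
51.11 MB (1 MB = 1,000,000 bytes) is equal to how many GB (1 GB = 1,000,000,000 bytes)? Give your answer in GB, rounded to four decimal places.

0.0511 GB

51.11 MB = 51.11 × 10^6 bytes = 51,110,000 bytes
1 GB = 1,000,000,000 bytes
51,110,000 / 1,000,000,000 = 0.0511 GB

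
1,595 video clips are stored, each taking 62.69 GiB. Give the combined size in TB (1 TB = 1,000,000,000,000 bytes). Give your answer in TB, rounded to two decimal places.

107.36 TB

Total = 1,595 × 62.69 GiB = 99990.55 GiB
= 99990.55 × 1,073,741,824 bytes = 107,364,035,539,763.2 bytes
1 TB = 1,000,000,000,000 bytes
107,364,035,539,763.2 / 1,000,000,000,000 = 107.36 TB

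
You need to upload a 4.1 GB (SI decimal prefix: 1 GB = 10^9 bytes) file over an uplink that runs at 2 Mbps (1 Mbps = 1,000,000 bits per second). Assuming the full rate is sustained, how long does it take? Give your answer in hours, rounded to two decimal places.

4.1 GB = 4,100,000,000 bytes = 32,800,000,000 bits
2 Mbps = 2,000,000 bits/s
time = 32,800,000,000 / 2,000,000 = 16,400.0000 s
16,400.0000 s / 3600 = 4.56 hours

4.56 hours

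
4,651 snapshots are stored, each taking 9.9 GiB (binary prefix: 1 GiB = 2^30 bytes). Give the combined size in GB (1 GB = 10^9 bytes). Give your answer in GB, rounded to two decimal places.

Total = 4,651 × 9.9 GiB = 46044.9 GiB
= 46044.9 × 1,073,741,824 bytes = 49,440,334,911,897.6 bytes
1 GB = 1,000,000,000 bytes
49,440,334,911,897.6 / 1,000,000,000 = 49,440.33 GB

49,440.33 GB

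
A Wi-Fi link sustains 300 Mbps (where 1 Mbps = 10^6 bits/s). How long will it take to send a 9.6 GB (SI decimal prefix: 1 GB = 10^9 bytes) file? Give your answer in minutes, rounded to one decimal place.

4.3 minutes

9.6 GB = 9,600,000,000 bytes = 76,800,000,000 bits
300 Mbps = 300,000,000 bits/s
time = 76,800,000,000 / 300,000,000 = 256.00 s
256.00 s / 60 = 4.3 minutes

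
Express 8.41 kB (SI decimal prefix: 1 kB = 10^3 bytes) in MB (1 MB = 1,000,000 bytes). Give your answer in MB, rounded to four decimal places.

8.41 kB = 8.41 × 10^3 bytes = 8,410 bytes
1 MB = 1,000,000 bytes
8,410 / 1,000,000 = 0.0084 MB

0.0084 MB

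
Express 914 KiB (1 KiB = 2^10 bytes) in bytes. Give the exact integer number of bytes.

935,936 bytes

914 × 1,024 = 935,936 bytes  (1 KiB = 2^10 bytes)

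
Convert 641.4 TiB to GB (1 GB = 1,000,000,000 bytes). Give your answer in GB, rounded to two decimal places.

705,226.76 GB

641.4 TiB = 641.4 × 2^40 bytes = 705,226,758,055,526.4 bytes
1 GB = 10^9 bytes = 1,000,000,000 bytes
705,226,758,055,526.4 / 1,000,000,000 = 705,226.76 GB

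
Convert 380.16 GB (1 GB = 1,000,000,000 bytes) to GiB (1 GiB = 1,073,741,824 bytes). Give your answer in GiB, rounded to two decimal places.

354.05 GiB

380.16 GB × 1,000,000,000 bytes/GB = 380,160,000,000 bytes
1 GiB = 2^30 bytes = 1,073,741,824 bytes
380,160,000,000 / 1,073,741,824 = 354.05 GiB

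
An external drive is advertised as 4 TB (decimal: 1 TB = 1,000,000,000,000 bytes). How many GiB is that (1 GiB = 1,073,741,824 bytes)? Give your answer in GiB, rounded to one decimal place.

4 TB = 4 × 10^12 bytes = 4,000,000,000,000 bytes
1 GiB = 1,073,741,824 bytes
4,000,000,000,000 / 1,073,741,824 = 3,725.3 GiB

3,725.3 GiB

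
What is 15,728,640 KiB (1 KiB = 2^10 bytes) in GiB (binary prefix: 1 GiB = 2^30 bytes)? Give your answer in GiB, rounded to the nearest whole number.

15,728,640 KiB × 1,024 bytes/KiB = 16,106,127,360 bytes
1 GiB = 1,073,741,824 bytes
16,106,127,360 / 1,073,741,824 = 15 GiB

15 GiB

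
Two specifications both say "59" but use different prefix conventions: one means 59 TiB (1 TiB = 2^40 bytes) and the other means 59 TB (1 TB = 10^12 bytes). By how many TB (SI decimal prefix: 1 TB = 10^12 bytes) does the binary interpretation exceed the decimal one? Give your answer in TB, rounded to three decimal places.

59 TiB = 59 × 1,099,511,627,776 = 64,871,186,038,784 bytes
59 TB = 59 × 1,000,000,000,000 = 59,000,000,000,000 bytes
difference = 5,871,186,038,784 bytes
5,871,186,038,784 / 1,000,000,000,000 = 5.871 TB

5.871 TB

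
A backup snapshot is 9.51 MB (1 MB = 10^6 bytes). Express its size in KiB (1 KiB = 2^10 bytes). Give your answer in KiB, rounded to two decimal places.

9,287.11 KiB

9.51 MB = 9.51 × 10^6 bytes = 9,510,000 bytes
1 KiB = 2^10 bytes = 1,024 bytes
9,510,000 / 1,024 = 9,287.11 KiB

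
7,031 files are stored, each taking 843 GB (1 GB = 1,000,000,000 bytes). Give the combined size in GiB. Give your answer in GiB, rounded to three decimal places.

5,520,072.766 GiB

Total = 7,031 × 843 GB = 5,927,133 GB
= 5,927,133 × 1,000,000,000 bytes = 5,927,133,000,000,000 bytes
1 GiB = 1,073,741,824 bytes
5,927,133,000,000,000 / 1,073,741,824 = 5,520,072.766 GiB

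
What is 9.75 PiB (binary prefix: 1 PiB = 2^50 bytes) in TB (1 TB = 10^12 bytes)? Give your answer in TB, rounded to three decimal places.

9.75 PiB = 9.75 × 2^50 bytes = 10,977,524,091,715,584 bytes
1 TB = 1,000,000,000,000 bytes
10,977,524,091,715,584 / 1,000,000,000,000 = 10,977.524 TB

10,977.524 TB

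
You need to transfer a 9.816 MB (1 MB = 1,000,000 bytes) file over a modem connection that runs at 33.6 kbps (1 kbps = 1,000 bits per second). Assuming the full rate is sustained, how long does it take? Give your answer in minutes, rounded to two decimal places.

9.816 MB = 9,816,000 bytes = 78,528,000 bits
33.6 kbps = 33,600 bits/s
time = 78,528,000 / 33,600 = 2,337.143 s
2,337.143 s / 60 = 38.95 minutes

38.95 minutes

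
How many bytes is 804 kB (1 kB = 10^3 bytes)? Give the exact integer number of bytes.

804,000 bytes

804 × 1,000 = 804,000 bytes  (1 kB = 10^3 bytes)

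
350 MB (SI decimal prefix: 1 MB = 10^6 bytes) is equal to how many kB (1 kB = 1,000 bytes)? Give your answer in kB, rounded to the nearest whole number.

350 MB × 1,000,000 bytes/MB = 350,000,000 bytes
1 kB = 10^3 bytes = 1,000 bytes
350,000,000 / 1,000 = 350,000 kB

350,000 kB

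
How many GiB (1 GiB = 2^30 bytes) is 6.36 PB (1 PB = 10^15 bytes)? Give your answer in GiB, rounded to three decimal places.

6.36 PB = 6.36 × 10^15 bytes = 6,360,000,000,000,000 bytes
1 GiB = 1,073,741,824 bytes
6,360,000,000,000,000 / 1,073,741,824 = 5,923,211.575 GiB

5,923,211.575 GiB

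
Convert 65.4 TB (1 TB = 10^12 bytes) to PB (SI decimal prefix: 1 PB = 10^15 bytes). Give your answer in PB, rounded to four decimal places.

65.4 TB = 65.4 × 10^12 bytes = 65,400,000,000,000 bytes
1 PB = 10^15 bytes = 1,000,000,000,000,000 bytes
65,400,000,000,000 / 1,000,000,000,000,000 = 0.0654 PB

0.0654 PB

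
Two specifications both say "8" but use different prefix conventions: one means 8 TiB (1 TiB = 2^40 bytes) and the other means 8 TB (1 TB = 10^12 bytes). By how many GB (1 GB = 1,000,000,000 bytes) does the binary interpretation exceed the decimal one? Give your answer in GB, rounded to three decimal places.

796.093 GB

8 TiB = 8 × 1,099,511,627,776 = 8,796,093,022,208 bytes
8 TB = 8 × 1,000,000,000,000 = 8,000,000,000,000 bytes
difference = 796,093,022,208 bytes
796,093,022,208 / 1,000,000,000 = 796.093 GB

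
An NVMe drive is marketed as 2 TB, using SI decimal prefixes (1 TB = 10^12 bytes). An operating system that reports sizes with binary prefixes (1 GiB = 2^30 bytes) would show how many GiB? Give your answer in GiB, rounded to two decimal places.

2 TB × 1,000,000,000,000 bytes/TB = 2,000,000,000,000 bytes
1 GiB = 2^30 bytes = 1,073,741,824 bytes
2,000,000,000,000 / 1,073,741,824 = 1,862.65 GiB

1,862.65 GiB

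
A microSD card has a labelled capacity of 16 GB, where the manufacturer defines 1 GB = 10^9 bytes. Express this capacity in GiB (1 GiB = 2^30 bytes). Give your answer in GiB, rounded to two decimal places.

16 GB × 1,000,000,000 bytes/GB = 16,000,000,000 bytes
1 GiB = 2^30 bytes = 1,073,741,824 bytes
16,000,000,000 / 1,073,741,824 = 14.90 GiB

14.90 GiB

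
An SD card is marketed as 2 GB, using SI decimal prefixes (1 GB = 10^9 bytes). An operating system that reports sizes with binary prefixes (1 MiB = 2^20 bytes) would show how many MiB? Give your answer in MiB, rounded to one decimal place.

2 GB × 1,000,000,000 bytes/GB = 2,000,000,000 bytes
1 MiB = 2^20 bytes = 1,048,576 bytes
2,000,000,000 / 1,048,576 = 1,907.3 MiB

1,907.3 MiB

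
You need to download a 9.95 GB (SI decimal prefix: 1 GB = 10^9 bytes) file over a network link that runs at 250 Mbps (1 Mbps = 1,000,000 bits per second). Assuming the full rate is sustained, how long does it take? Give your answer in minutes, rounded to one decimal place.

9.95 GB = 9,950,000,000 bytes = 79,600,000,000 bits
250 Mbps = 250,000,000 bits/s
time = 79,600,000,000 / 250,000,000 = 318.40 s
318.40 s / 60 = 5.3 minutes

5.3 minutes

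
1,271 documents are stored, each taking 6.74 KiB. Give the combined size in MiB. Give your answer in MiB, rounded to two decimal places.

Total = 1,271 × 6.74 KiB = 8566.54 KiB
= 8566.54 × 1,024 bytes = 8,772,136.96 bytes
1 MiB = 1,048,576 bytes
8,772,136.96 / 1,048,576 = 8.37 MiB

8.37 MiB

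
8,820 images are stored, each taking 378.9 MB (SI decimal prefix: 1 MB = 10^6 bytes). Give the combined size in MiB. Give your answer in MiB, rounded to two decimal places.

Total = 8,820 × 378.9 MB = 3,341,898 MB
= 3,341,898 × 1,000,000 bytes = 3,341,898,000,000 bytes
1 MiB = 1,048,576 bytes
3,341,898,000,000 / 1,048,576 = 3,187,082.29 MiB

3,187,082.29 MiB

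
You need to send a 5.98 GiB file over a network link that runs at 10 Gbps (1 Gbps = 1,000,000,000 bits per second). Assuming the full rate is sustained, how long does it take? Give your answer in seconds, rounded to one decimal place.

5.1 seconds

5.98 GiB = 6,420,976,107.52 bytes = 51,367,808,860.16 bits
10 Gbps = 10,000,000,000 bits/s
time = 51,367,808,860.16 / 10,000,000,000 = 5.1 s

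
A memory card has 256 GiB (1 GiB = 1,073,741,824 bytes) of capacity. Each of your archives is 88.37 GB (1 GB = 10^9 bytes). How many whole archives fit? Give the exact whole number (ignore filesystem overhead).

3

Capacity: 256 GiB = 274,877,906,944 bytes
Per item: 88.37 GB = 88,370,000,000 bytes
⌊274,877,906,944 / 88,370,000,000⌋ = 3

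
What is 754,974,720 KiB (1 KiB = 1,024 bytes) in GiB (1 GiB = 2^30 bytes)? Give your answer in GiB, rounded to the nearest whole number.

754,974,720 KiB = 754,974,720 × 2^10 bytes = 773,094,113,280 bytes
1 GiB = 2^30 bytes = 1,073,741,824 bytes
773,094,113,280 / 1,073,741,824 = 720 GiB

720 GiB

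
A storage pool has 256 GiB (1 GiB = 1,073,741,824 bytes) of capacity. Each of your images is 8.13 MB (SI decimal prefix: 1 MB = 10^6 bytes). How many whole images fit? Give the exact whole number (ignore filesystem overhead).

33,810

Capacity: 256 GiB = 274,877,906,944 bytes
Per item: 8.13 MB = 8,130,000 bytes
⌊274,877,906,944 / 8,130,000⌋ = 33,810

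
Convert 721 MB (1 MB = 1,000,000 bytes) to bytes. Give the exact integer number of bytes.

721 × 1,000,000 = 721,000,000 bytes

721,000,000 bytes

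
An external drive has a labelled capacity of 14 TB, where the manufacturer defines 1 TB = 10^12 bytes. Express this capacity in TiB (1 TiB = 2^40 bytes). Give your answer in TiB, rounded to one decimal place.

14 TB × 1,000,000,000,000 bytes/TB = 14,000,000,000,000 bytes
1 TiB = 2^40 bytes = 1,099,511,627,776 bytes
14,000,000,000,000 / 1,099,511,627,776 = 12.7 TiB

12.7 TiB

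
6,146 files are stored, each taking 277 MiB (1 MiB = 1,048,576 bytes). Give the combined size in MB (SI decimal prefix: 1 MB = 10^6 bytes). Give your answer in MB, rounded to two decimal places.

1,785,139.82 MB

Total = 6,146 × 277 MiB = 1,702,442 MiB
= 1,702,442 × 1,048,576 bytes = 1,785,139,822,592 bytes
1 MB = 1,000,000 bytes
1,785,139,822,592 / 1,000,000 = 1,785,139.82 MB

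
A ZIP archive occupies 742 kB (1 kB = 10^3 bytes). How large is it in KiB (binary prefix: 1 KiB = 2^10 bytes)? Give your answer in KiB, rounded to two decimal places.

724.61 KiB

742 kB × 1,000 bytes/kB = 742,000 bytes
1 KiB = 2^10 bytes = 1,024 bytes
742,000 / 1,024 = 724.61 KiB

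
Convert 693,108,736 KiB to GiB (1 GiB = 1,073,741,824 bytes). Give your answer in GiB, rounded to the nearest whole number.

661 GiB

693,108,736 KiB = 693,108,736 × 2^10 bytes = 709,743,345,664 bytes
1 GiB = 2^30 bytes = 1,073,741,824 bytes
709,743,345,664 / 1,073,741,824 = 661 GiB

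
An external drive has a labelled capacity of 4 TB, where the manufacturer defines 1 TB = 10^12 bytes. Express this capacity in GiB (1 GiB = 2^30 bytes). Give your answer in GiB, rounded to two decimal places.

4 TB = 4 × 10^12 bytes = 4,000,000,000,000 bytes
1 GiB = 1,073,741,824 bytes
4,000,000,000,000 / 1,073,741,824 = 3,725.29 GiB

3,725.29 GiB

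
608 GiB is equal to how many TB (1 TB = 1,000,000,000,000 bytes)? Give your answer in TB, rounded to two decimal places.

0.65 TB

608 GiB = 608 × 2^30 bytes = 652,835,028,992 bytes
1 TB = 1,000,000,000,000 bytes
652,835,028,992 / 1,000,000,000,000 = 0.65 TB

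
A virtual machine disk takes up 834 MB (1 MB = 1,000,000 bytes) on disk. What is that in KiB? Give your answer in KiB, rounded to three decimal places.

834 MB × 1,000,000 bytes/MB = 834,000,000 bytes
1 KiB = 1,024 bytes
834,000,000 / 1,024 = 814,453.125 KiB

814,453.125 KiB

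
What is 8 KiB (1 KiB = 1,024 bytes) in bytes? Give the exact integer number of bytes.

8,192 bytes

8 × 1,024 = 8,192 bytes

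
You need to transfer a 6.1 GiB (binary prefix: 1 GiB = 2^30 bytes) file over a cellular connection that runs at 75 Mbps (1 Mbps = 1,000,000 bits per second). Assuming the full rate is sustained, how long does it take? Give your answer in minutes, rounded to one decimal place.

6.1 GiB = 6,549,825,126.4 bytes = 52,398,601,011.2 bits
75 Mbps = 75,000,000 bits/s
time = 52,398,601,011.2 / 75,000,000 = 698.65 s
698.65 s / 60 = 11.6 minutes

11.6 minutes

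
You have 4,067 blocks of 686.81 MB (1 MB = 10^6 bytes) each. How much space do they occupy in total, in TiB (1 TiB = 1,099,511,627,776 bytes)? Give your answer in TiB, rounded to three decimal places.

2.540 TiB

Total = 4,067 × 686.81 MB = 2793256.27 MB
= 2793256.27 × 1,000,000 bytes = 2,793,256,270,000 bytes
1 TiB = 1,099,511,627,776 bytes
2,793,256,270,000 / 1,099,511,627,776 = 2.540 TiB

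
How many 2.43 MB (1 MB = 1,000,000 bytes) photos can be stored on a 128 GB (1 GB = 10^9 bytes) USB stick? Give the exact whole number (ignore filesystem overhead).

52,674

Capacity: 128 GB = 128,000,000,000 bytes
Per item: 2.43 MB = 2,430,000 bytes
⌊128,000,000,000 / 2,430,000⌋ = 52,674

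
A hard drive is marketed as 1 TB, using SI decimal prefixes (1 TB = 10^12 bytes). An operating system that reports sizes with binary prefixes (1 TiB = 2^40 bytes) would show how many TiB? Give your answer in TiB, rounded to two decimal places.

1 TB = 1 × 10^12 bytes = 1,000,000,000,000 bytes
1 TiB = 1,099,511,627,776 bytes
1,000,000,000,000 / 1,099,511,627,776 = 0.91 TiB

0.91 TiB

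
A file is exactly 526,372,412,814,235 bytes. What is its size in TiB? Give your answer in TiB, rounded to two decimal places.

478.73 TiB

526,372,412,814,235 bytes given.
1 TiB = 1,099,511,627,776 bytes
526,372,412,814,235 / 1,099,511,627,776 = 478.73 TiB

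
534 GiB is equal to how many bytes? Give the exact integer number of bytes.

573,378,134,016 bytes

534 × 1,073,741,824 = 573,378,134,016 bytes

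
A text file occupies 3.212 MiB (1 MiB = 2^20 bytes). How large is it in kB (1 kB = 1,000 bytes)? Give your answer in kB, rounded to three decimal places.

3,368.026 kB

3.212 MiB × 1,048,576 bytes/MiB = 3,368,026.112 bytes
1 kB = 1,000 bytes
3,368,026.112 / 1,000 = 3,368.026 kB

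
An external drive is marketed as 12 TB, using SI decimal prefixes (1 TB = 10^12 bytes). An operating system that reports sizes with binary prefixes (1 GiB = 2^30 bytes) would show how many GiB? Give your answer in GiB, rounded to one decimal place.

12 TB = 12 × 10^12 bytes = 12,000,000,000,000 bytes
1 GiB = 1,073,741,824 bytes
12,000,000,000,000 / 1,073,741,824 = 11,175.9 GiB

11,175.9 GiB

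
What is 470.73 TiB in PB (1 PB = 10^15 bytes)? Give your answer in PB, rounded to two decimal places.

0.52 PB

470.73 TiB = 470.73 × 2^40 bytes = 517,573,108,542,996.48 bytes
1 PB = 1,000,000,000,000,000 bytes
517,573,108,542,996.48 / 1,000,000,000,000,000 = 0.52 PB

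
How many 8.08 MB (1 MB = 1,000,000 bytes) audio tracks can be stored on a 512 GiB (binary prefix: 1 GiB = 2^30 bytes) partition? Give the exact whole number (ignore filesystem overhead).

Capacity: 512 GiB = 549,755,813,888 bytes
Per item: 8.08 MB = 8,080,000 bytes
⌊549,755,813,888 / 8,080,000⌋ = 68,039

68,039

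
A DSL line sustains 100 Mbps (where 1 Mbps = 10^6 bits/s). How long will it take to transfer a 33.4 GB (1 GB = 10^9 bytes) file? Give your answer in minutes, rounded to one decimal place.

44.5 minutes

33.4 GB = 33,400,000,000 bytes = 267,200,000,000 bits
100 Mbps = 100,000,000 bits/s
time = 267,200,000,000 / 100,000,000 = 2,672.00 s
2,672.00 s / 60 = 44.5 minutes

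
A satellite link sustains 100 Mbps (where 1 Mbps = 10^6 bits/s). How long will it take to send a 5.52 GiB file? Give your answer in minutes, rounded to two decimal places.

5.52 GiB = 5,927,054,868.48 bytes = 47,416,438,947.84 bits
100 Mbps = 100,000,000 bits/s
time = 47,416,438,947.84 / 100,000,000 = 474.164 s
474.164 s / 60 = 7.90 minutes

7.90 minutes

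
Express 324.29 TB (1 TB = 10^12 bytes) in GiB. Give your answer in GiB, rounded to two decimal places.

324.29 TB × 1,000,000,000,000 bytes/TB = 324,290,000,000,000 bytes
1 GiB = 2^30 bytes = 1,073,741,824 bytes
324,290,000,000,000 / 1,073,741,824 = 302,018.60 GiB

302,018.60 GiB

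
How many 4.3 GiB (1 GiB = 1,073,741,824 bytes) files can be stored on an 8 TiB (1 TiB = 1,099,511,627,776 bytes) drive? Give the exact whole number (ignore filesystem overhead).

1,905

Capacity: 8 TiB = 8,796,093,022,208 bytes
Per item: 4.3 GiB = 4,617,089,843.2 bytes
⌊8,796,093,022,208 / 4,617,089,843.2⌋ = 1,905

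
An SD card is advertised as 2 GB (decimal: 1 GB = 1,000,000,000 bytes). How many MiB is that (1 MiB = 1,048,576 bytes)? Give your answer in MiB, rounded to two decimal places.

1,907.35 MiB

2 GB = 2 × 10^9 bytes = 2,000,000,000 bytes
1 MiB = 1,048,576 bytes
2,000,000,000 / 1,048,576 = 1,907.35 MiB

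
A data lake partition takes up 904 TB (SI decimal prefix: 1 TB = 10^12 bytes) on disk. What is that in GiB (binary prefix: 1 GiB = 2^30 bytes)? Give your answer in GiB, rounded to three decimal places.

841,915.607 GiB

904 TB × 1,000,000,000,000 bytes/TB = 904,000,000,000,000 bytes
1 GiB = 2^30 bytes = 1,073,741,824 bytes
904,000,000,000,000 / 1,073,741,824 = 841,915.607 GiB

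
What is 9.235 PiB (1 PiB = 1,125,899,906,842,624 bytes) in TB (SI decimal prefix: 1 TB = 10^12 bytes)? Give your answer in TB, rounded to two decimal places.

10,397.69 TB

9.235 PiB = 9.235 × 2^50 bytes = 10,397,685,639,691,632.64 bytes
1 TB = 1,000,000,000,000 bytes
10,397,685,639,691,632.64 / 1,000,000,000,000 = 10,397.69 TB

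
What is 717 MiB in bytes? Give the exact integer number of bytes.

717 × 1,048,576 = 751,828,992 bytes  (1 MiB = 2^20 bytes)

751,828,992 bytes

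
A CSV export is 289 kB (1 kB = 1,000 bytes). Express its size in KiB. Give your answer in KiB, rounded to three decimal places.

289 kB × 1,000 bytes/kB = 289,000 bytes
1 KiB = 2^10 bytes = 1,024 bytes
289,000 / 1,024 = 282.227 KiB

282.227 KiB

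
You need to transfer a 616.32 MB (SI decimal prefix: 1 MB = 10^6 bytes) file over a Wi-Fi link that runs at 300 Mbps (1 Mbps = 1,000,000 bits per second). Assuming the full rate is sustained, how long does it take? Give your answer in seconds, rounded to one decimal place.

616.32 MB = 616,320,000 bytes = 4,930,560,000 bits
300 Mbps = 300,000,000 bits/s
time = 4,930,560,000 / 300,000,000 = 16.4 s

16.4 seconds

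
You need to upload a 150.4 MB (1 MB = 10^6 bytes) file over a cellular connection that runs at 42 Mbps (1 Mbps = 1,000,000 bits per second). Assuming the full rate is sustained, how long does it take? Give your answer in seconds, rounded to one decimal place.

150.4 MB = 150,400,000 bytes = 1,203,200,000 bits
42 Mbps = 42,000,000 bits/s
time = 1,203,200,000 / 42,000,000 = 28.6 s

28.6 seconds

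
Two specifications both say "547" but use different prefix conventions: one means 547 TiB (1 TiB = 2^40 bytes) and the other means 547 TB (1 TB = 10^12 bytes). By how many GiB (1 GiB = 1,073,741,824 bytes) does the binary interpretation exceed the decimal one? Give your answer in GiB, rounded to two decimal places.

50,694.55 GiB

547 TiB = 547 × 1,099,511,627,776 = 601,432,860,393,472 bytes
547 TB = 547 × 1,000,000,000,000 = 547,000,000,000,000 bytes
difference = 54,432,860,393,472 bytes
54,432,860,393,472 / 1,073,741,824 = 50,694.55 GiB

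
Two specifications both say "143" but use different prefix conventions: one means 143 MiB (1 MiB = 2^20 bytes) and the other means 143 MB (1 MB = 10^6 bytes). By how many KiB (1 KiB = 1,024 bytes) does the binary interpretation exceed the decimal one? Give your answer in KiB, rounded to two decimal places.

6,783.56 KiB

143 MiB = 143 × 1,048,576 = 149,946,368 bytes
143 MB = 143 × 1,000,000 = 143,000,000 bytes
difference = 6,946,368 bytes
6,946,368 / 1,024 = 6,783.56 KiB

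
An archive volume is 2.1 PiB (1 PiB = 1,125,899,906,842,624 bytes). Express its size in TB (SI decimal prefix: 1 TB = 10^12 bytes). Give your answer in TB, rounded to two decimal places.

2,364.39 TB

2.1 PiB × 1,125,899,906,842,624 bytes/PiB = 2,364,389,804,369,510.4 bytes
1 TB = 1,000,000,000,000 bytes
2,364,389,804,369,510.4 / 1,000,000,000,000 = 2,364.39 TB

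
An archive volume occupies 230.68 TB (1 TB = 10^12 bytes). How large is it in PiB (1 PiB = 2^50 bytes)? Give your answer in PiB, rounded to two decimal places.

230.68 TB = 230.68 × 10^12 bytes = 230,680,000,000,000 bytes
1 PiB = 2^50 bytes = 1,125,899,906,842,624 bytes
230,680,000,000,000 / 1,125,899,906,842,624 = 0.20 PiB

0.20 PiB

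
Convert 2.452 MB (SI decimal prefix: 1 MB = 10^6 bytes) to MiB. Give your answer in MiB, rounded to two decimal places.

2.34 MiB

2.452 MB × 1,000,000 bytes/MB = 2,452,000 bytes
1 MiB = 2^20 bytes = 1,048,576 bytes
2,452,000 / 1,048,576 = 2.34 MiB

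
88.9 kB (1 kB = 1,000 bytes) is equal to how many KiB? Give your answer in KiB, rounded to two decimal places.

86.82 KiB

88.9 kB × 1,000 bytes/kB = 88,900 bytes
1 KiB = 1,024 bytes
88,900 / 1,024 = 86.82 KiB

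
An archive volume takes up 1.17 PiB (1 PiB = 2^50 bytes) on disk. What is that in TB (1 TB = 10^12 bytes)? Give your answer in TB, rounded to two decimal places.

1.17 PiB = 1.17 × 2^50 bytes = 1,317,302,891,005,870.08 bytes
1 TB = 10^12 bytes = 1,000,000,000,000 bytes
1,317,302,891,005,870.08 / 1,000,000,000,000 = 1,317.30 TB

1,317.30 TB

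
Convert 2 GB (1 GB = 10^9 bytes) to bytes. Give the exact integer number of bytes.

2,000,000,000 bytes

2 × 1,000,000,000 = 2,000,000,000 bytes  (1 GB = 10^9 bytes)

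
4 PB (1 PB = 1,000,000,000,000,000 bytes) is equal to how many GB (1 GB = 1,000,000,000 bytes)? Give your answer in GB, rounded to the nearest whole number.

4 PB × 1,000,000,000,000,000 bytes/PB = 4,000,000,000,000,000 bytes
1 GB = 1,000,000,000 bytes
4,000,000,000,000,000 / 1,000,000,000 = 4,000,000 GB

4,000,000 GB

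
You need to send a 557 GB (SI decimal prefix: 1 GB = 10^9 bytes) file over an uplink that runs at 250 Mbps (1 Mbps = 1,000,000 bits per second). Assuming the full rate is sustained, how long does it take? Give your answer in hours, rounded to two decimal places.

557 GB = 557,000,000,000 bytes = 4,456,000,000,000 bits
250 Mbps = 250,000,000 bits/s
time = 4,456,000,000,000 / 250,000,000 = 17,824.0000 s
17,824.0000 s / 3600 = 4.95 hours

4.95 hours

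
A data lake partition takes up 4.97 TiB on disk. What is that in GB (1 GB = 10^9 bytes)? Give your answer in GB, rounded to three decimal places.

4.97 TiB = 4.97 × 2^40 bytes = 5,464,572,790,046.72 bytes
1 GB = 1,000,000,000 bytes
5,464,572,790,046.72 / 1,000,000,000 = 5,464.573 GB

5,464.573 GB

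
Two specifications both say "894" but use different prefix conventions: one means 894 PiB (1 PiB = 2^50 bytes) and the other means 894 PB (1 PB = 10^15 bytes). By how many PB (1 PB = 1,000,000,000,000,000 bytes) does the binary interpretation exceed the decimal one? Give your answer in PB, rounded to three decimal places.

112.555 PB

894 PiB = 894 × 1,125,899,906,842,624 = 1,006,554,516,717,305,856 bytes
894 PB = 894 × 1,000,000,000,000,000 = 894,000,000,000,000,000 bytes
difference = 112,554,516,717,305,856 bytes
112,554,516,717,305,856 / 1,000,000,000,000,000 = 112.555 PB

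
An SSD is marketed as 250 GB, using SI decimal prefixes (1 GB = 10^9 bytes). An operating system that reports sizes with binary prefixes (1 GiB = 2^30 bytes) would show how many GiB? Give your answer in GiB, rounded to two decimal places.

232.83 GiB

250 GB = 250 × 10^9 bytes = 250,000,000,000 bytes
1 GiB = 2^30 bytes = 1,073,741,824 bytes
250,000,000,000 / 1,073,741,824 = 232.83 GiB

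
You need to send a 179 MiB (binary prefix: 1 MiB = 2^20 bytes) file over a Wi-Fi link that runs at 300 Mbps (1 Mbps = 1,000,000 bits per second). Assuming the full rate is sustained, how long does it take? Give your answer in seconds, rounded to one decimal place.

179 MiB = 187,695,104 bytes = 1,501,560,832 bits
300 Mbps = 300,000,000 bits/s
time = 1,501,560,832 / 300,000,000 = 5.0 s

5.0 seconds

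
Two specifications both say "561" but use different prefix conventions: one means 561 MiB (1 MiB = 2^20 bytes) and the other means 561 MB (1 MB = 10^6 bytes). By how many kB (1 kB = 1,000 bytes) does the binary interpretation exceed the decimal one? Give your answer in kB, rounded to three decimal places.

561 MiB = 561 × 1,048,576 = 588,251,136 bytes
561 MB = 561 × 1,000,000 = 561,000,000 bytes
difference = 27,251,136 bytes
27,251,136 / 1,000 = 27,251.136 kB

27,251.136 kB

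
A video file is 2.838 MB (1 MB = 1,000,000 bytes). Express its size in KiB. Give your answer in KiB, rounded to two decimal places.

2.838 MB = 2.838 × 10^6 bytes = 2,838,000 bytes
1 KiB = 1,024 bytes
2,838,000 / 1,024 = 2,771.48 KiB

2,771.48 KiB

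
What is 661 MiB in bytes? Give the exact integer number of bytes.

661 × 1,048,576 = 693,108,736 bytes

693,108,736 bytes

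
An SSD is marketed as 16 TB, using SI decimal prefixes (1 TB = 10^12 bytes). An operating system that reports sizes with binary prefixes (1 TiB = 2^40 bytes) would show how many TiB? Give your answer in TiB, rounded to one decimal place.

14.6 TiB

16 TB = 16 × 10^12 bytes = 16,000,000,000,000 bytes
1 TiB = 2^40 bytes = 1,099,511,627,776 bytes
16,000,000,000,000 / 1,099,511,627,776 = 14.6 TiB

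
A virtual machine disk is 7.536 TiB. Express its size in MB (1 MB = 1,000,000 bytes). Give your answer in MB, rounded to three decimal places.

7.536 TiB × 1,099,511,627,776 bytes/TiB = 8,285,919,626,919.936 bytes
1 MB = 10^6 bytes = 1,000,000 bytes
8,285,919,626,919.936 / 1,000,000 = 8,285,919.627 MB

8,285,919.627 MB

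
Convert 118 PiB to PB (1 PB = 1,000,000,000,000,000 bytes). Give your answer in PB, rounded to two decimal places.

132.86 PB

118 PiB = 118 × 2^50 bytes = 132,856,189,007,429,632 bytes
1 PB = 1,000,000,000,000,000 bytes
132,856,189,007,429,632 / 1,000,000,000,000,000 = 132.86 PB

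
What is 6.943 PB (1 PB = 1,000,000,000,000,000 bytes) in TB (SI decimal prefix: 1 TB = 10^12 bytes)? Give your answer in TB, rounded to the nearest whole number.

6,943 TB

6.943 PB × 1,000,000,000,000,000 bytes/PB = 6,943,000,000,000,000 bytes
1 TB = 10^12 bytes = 1,000,000,000,000 bytes
6,943,000,000,000,000 / 1,000,000,000,000 = 6,943 TB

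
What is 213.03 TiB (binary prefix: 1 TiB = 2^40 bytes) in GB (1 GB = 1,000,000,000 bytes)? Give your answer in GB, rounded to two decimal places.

234,228.96 GB

213.03 TiB = 213.03 × 2^40 bytes = 234,228,962,065,121.28 bytes
1 GB = 1,000,000,000 bytes
234,228,962,065,121.28 / 1,000,000,000 = 234,228.96 GB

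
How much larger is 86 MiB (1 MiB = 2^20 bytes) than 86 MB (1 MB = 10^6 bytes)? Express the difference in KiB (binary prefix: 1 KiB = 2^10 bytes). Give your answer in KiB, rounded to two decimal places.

4,079.63 KiB

86 MiB = 86 × 1,048,576 = 90,177,536 bytes
86 MB = 86 × 1,000,000 = 86,000,000 bytes
difference = 4,177,536 bytes
4,177,536 / 1,024 = 4,079.63 KiB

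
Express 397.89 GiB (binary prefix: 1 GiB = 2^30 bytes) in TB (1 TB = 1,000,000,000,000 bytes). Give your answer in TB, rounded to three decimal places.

0.427 TB

397.89 GiB = 397.89 × 2^30 bytes = 427,231,134,351.36 bytes
1 TB = 1,000,000,000,000 bytes
427,231,134,351.36 / 1,000,000,000,000 = 0.427 TB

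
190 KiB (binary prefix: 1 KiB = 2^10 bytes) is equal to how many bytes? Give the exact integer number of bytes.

190 × 1,024 = 194,560 bytes  (1 KiB = 2^10 bytes)

194,560 bytes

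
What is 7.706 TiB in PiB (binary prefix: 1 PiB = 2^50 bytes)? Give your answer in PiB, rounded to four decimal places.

7.706 TiB = 7.706 × 2^40 bytes = 8,472,836,603,641.856 bytes
1 PiB = 1,125,899,906,842,624 bytes
8,472,836,603,641.856 / 1,125,899,906,842,624 = 0.0075 PiB

0.0075 PiB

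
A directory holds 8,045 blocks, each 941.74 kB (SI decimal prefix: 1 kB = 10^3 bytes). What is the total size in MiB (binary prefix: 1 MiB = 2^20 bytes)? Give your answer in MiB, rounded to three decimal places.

Total = 8,045 × 941.74 kB = 7576298.3 kB
= 7576298.3 × 1,000 bytes = 7,576,298,300 bytes
1 MiB = 1,048,576 bytes
7,576,298,300 / 1,048,576 = 7,225.321 MiB

7,225.321 MiB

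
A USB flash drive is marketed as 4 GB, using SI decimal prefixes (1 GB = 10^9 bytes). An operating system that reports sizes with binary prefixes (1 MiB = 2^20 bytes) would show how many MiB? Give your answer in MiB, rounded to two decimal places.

3,814.70 MiB

4 GB = 4 × 10^9 bytes = 4,000,000,000 bytes
1 MiB = 2^20 bytes = 1,048,576 bytes
4,000,000,000 / 1,048,576 = 3,814.70 MiB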